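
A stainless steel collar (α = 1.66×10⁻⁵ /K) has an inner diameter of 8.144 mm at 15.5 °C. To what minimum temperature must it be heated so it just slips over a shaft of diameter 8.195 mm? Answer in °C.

T = 393 °C

Required Δd = 8.195 − 8.144 = 0.051 mm
Δd = αd₀ΔT ⇒ ΔT = Δd/(αd₀) = 0.051 / (1.66×10⁻⁵ × 8.144) = 377.25 K
T_min = 15.5 + 377.25 = 392.75 °C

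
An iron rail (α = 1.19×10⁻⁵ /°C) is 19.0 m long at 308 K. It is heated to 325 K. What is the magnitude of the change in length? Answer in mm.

ΔL = 3.84 mm

|ΔT| = |325 − 308| = 17 K
ΔL = αL₀ΔT = (1.19×10⁻⁵)(19.0)(17) = 3.84×10⁻³ m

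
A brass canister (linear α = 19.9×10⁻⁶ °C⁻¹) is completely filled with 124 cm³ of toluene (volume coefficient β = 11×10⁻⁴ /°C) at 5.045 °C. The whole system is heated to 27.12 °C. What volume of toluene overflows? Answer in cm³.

2.85 cm³

The canister also expands: β_container ≈ 3α = 5.97×10⁻⁵ /K
Net overflow = V₀(β_liq − 3α_cont)ΔT
β − 3α = 1.10×10⁻³ − 5.97×10⁻⁵ = 1.0403×10⁻³ /K; ΔT = 22.075 K
ΔV = 124 × 1.0403×10⁻³ × 22.075 = 2.85 cm³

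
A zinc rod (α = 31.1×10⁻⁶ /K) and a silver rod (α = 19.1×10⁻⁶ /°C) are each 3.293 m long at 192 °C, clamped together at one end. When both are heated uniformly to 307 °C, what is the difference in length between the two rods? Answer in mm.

4.54 mm

ΔT = 115 K
zinc: ΔL = 31.1×10⁻⁶ × 3.293 m × 115 = 1.1777×10⁻² m = 11.777 mm
silver: ΔL = 19.1×10⁻⁶ × 3.293 m × 115 = 7.2331×10⁻³ m = 7.2331 mm
difference = 11.777 − 7.2331 = 4.5439 mm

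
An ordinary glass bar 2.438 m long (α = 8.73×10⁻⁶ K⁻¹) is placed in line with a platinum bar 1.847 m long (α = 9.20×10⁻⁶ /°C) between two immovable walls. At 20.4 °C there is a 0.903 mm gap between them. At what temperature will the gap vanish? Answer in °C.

α₁L₁ = 2.128374×10⁻⁵ m/K, α₂L₂ = 1.69924×10⁻⁵ m/K → total 3.827614×10⁻⁵ m/K
ΔT = g/(α₁L₁+α₂L₂) = 9.03×10⁻⁴ / 3.827614×10⁻⁵ = 23.592 K
T = 20.4 + 23.592 = 43.992 °C

T = 44.0 °C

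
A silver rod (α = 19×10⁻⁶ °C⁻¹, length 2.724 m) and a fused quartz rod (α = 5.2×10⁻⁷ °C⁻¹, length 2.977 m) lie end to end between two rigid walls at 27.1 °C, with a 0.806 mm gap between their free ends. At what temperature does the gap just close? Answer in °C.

Gap closes when ΔL₁ + ΔL₂ = 0.806 mm = 8.06×10⁻⁴ m
(α₁L₁ + α₂L₂)ΔT = g
α₁L₁ + α₂L₂ = 19×10⁻⁶×2.724 + 5.2×10⁻⁷×2.977 = 5.330404×10⁻⁵ m/K
ΔT = 8.06×10⁻⁴ / 5.330404×10⁻⁵ = 15.121 K
T = 27.1 + 15.121 = 42.221 °C

T = 42.2 °C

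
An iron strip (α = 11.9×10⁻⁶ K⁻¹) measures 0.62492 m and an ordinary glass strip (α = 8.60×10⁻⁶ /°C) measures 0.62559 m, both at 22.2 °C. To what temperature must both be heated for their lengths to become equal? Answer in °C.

L₁(1 + α₁ΔT) = L₂(1 + α₂ΔT) ⇒ ΔT = (L₂ − L₁)/(α₁L₁ − α₂L₂)
L₂ − L₁ = 0.62559 − 0.62492 = 6.70×10⁻⁴ m
α₁L₁ − α₂L₂ = 11.9×10⁻⁶×0.62492 − 8.60×10⁻⁶×0.62559 = 2.056474×10⁻⁶ m/K
ΔT = 6.70×10⁻⁴ / 2.056474×10⁻⁶ = 325.800 K
T = 22.2 + 325.800 = 348.000 °C

T = 348.0 °C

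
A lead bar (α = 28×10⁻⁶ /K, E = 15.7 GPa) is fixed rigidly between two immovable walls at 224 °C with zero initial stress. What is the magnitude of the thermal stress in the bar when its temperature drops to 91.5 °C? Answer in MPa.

Fully constrained: the free strain ε = αΔT is blocked, so σ = Eε = EαΔT.
|ΔT| = 132.5 K
σ = 15.7×10⁹ × 28×10⁻⁶ × 132.5 = 5.82×10⁷ Pa

σ = 58.2 MPa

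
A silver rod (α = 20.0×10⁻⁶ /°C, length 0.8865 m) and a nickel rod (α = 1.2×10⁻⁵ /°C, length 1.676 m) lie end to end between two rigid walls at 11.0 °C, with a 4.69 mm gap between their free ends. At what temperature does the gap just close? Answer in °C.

T = 135 °C

Gap closes when ΔL₁ + ΔL₂ = 4.69 mm = 4.69×10⁻³ m
(α₁L₁ + α₂L₂)ΔT = g
α₁L₁ + α₂L₂ = 20.0×10⁻⁶×0.8865 + 1.2×10⁻⁵×1.676 = 3.7842×10⁻⁵ m/K
ΔT = 4.69×10⁻³ / 3.7842×10⁻⁵ = 123.94 K
T = 11.0 + 123.94 = 134.94 °C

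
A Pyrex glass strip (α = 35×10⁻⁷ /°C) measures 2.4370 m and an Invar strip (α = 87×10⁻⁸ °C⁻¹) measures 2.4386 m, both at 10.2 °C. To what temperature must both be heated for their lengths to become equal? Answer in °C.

T = 259.9 °C

Equal length when α₁L₁ΔT − α₂L₂ΔT = L₂ − L₁ = 1.60×10⁻³ m
α₁L₁ = 8.5295×10⁻⁶, α₂L₂ = 2.121582×10⁻⁶ → Δ(αL) = 6.407918×10⁻⁶ m/K
ΔT = 1.60×10⁻³ / 6.407918×10⁻⁶ = 249.691 K, so T = 10.2 + 249.691 = 259.891 °C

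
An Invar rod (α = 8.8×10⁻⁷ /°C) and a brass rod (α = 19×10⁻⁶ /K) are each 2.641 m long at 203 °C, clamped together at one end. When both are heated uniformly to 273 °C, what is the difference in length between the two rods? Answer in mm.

3.35 mm

ΔT = 70 K
Invar: ΔL = 8.8×10⁻⁷ × 2.641 m × 70 = 1.6269×10⁻⁴ m = 0.16269 mm
brass: ΔL = 19×10⁻⁶ × 2.641 m × 70 = 3.5125×10⁻³ m = 3.5125 mm
difference = 3.5125 − 0.16269 = 3.34981 mm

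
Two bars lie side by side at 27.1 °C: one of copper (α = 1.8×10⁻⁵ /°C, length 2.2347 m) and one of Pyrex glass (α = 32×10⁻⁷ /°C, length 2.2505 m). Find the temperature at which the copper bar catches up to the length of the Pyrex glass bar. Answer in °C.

T = 505.6 °C

Equal length when α₁L₁ΔT − α₂L₂ΔT = L₂ − L₁ = 1.58×10⁻² m
α₁L₁ = 4.02246×10⁻⁵, α₂L₂ = 7.2016×10⁻⁶ → Δ(αL) = 3.3023×10⁻⁵ m/K
ΔT = 1.58×10⁻² / 3.3023×10⁻⁵ = 478.454 K, so T = 27.1 + 478.454 = 505.554 °C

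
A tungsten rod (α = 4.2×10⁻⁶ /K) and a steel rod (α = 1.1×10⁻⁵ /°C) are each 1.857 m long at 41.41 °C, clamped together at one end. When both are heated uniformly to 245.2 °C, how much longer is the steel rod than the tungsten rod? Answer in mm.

ΔT = 203.79 K
tungsten: ΔL = 4.2×10⁻⁶ × 1.857 m × 203.79 = 1.5894×10⁻³ m = 1.5894 mm
steel: ΔL = 1.1×10⁻⁵ × 1.857 m × 203.79 = 4.1628×10⁻³ m = 4.1628 mm
difference = 4.1628 − 1.5894 = 2.5734 mm

2.57 mm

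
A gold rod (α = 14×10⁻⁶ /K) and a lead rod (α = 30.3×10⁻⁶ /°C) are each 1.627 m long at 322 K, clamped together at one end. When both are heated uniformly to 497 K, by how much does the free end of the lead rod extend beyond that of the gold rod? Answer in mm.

ΔT = 175 K
gold: ΔL = 14×10⁻⁶ × 1.627 m × 175 = 3.9861×10⁻³ m = 3.9861 mm
lead: ΔL = 30.3×10⁻⁶ × 1.627 m × 175 = 8.6272×10⁻³ m = 8.6272 mm
difference = 8.6272 − 3.9861 = 4.6411 mm

4.64 mm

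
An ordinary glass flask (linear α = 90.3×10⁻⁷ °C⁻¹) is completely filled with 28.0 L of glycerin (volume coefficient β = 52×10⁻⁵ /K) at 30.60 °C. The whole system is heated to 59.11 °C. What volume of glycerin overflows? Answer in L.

The flask also expands: β_container ≈ 3α = 2.709×10⁻⁵ /K
Net overflow = V₀(β_liq − 3α_cont)ΔT
β − 3α = 5.20×10⁻⁴ − 2.709×10⁻⁵ = 4.9291×10⁻⁴ /K; ΔT = 28.51 K
ΔV = 28.0 × 4.9291×10⁻⁴ × 28.51 = 0.393 L

0.393 L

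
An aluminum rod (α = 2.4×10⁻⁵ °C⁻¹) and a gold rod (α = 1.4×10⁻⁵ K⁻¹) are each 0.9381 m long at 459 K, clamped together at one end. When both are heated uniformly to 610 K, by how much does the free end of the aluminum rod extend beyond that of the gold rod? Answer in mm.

ΔT = 151 K
aluminum: ΔL = 2.4×10⁻⁵ × 0.9381 m × 151 = 3.3997×10⁻³ m = 3.3997 mm
gold: ΔL = 1.4×10⁻⁵ × 0.9381 m × 151 = 1.9831×10⁻³ m = 1.9831 mm
difference = 3.3997 − 1.9831 = 1.4166 mm

1.42 mm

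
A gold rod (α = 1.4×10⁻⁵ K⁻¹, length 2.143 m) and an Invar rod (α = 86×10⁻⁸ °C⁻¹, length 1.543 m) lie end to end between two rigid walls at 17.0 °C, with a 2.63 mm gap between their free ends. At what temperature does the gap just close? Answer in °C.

α₁L₁ = 3.0002×10⁻⁵ m/K, α₂L₂ = 1.32698×10⁻⁶ m/K → total 3.132898×10⁻⁵ m/K
ΔT = g/(α₁L₁+α₂L₂) = 2.63×10⁻³ / 3.132898×10⁻⁵ = 83.95 K
T = 17.0 + 83.95 = 100.95 °C

T = 101 °C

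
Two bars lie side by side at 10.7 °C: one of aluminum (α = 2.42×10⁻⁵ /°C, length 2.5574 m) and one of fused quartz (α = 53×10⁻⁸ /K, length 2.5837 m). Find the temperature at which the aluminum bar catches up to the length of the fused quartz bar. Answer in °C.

T = 445.3 °C

Equal length when α₁L₁ΔT − α₂L₂ΔT = L₂ − L₁ = 2.63×10⁻² m
α₁L₁ = 6.188908×10⁻⁵, α₂L₂ = 1.369361×10⁻⁶ → Δ(αL) = 6.0519719×10⁻⁵ m/K
ΔT = 2.63×10⁻² / 6.0519719×10⁻⁵ = 434.569 K, so T = 10.7 + 434.569 = 445.269 °C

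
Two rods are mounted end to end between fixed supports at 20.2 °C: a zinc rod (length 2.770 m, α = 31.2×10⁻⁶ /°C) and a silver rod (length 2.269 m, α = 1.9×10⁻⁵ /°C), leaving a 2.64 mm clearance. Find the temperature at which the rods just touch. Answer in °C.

Gap closes when ΔL₁ + ΔL₂ = 2.64 mm = 2.64×10⁻³ m
(α₁L₁ + α₂L₂)ΔT = g
α₁L₁ + α₂L₂ = 31.2×10⁻⁶×2.770 + 1.9×10⁻⁵×2.269 = 1.29535×10⁻⁴ m/K
ΔT = 2.64×10⁻³ / 1.29535×10⁻⁴ = 20.381 K
T = 20.2 + 20.381 = 40.581 °C

T = 40.6 °C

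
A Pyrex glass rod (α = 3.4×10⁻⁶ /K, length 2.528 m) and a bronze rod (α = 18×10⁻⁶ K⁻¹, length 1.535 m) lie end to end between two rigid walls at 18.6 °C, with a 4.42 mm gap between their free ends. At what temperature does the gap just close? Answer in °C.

T = 141 °C

Gap closes when ΔL₁ + ΔL₂ = 4.42 mm = 4.42×10⁻³ m
(α₁L₁ + α₂L₂)ΔT = g
α₁L₁ + α₂L₂ = 3.4×10⁻⁶×2.528 + 18×10⁻⁶×1.535 = 3.62252×10⁻⁵ m/K
ΔT = 4.42×10⁻³ / 3.62252×10⁻⁵ = 122.01 K
T = 18.6 + 122.01 = 140.61 °C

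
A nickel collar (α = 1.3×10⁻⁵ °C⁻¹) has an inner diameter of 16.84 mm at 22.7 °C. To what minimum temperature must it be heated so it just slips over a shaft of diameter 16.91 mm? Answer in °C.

Required Δd = 16.91 − 16.84 = 0.07 mm
Δd = αd₀ΔT ⇒ ΔT = Δd/(αd₀) = 0.07 / (1.3×10⁻⁵ × 16.84) = 319.75 K
T_min = 22.7 + 319.75 = 342.45 °C

T = 342 °C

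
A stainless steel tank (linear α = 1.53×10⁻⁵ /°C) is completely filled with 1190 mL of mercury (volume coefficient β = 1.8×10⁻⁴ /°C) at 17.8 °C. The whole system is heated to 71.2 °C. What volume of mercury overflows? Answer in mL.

The tank also expands: β_container ≈ 3α = 4.59×10⁻⁵ /K
Net overflow = V₀(β_liq − 3α_cont)ΔT
β − 3α = 1.80×10⁻⁴ − 4.59×10⁻⁵ = 1.341×10⁻⁴ /K; ΔT = 53.4 K
ΔV = 1190 × 1.341×10⁻⁴ × 53.4 = 8.52 mL

8.52 mL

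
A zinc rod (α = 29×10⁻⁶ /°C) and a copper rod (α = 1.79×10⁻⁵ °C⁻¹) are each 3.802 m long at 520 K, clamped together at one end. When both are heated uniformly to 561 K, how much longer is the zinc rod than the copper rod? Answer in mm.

ΔT = 41 K
zinc: ΔL = 29×10⁻⁶ × 3.802 m × 41 = 4.5206×10⁻³ m = 4.5206 mm
copper: ΔL = 1.79×10⁻⁵ × 3.802 m × 41 = 2.7903×10⁻³ m = 2.7903 mm
difference = 4.5206 − 2.7903 = 1.7303 mm

1.73 mm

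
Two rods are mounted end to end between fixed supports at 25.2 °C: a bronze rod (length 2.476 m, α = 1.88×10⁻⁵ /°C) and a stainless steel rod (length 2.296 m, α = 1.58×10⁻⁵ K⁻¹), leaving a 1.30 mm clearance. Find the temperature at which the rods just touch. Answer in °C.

T = 40.9 °C

α₁L₁ = 4.65488×10⁻⁵ m/K, α₂L₂ = 3.62768×10⁻⁵ m/K → total 8.28256×10⁻⁵ m/K
ΔT = g/(α₁L₁+α₂L₂) = 1.30×10⁻³ / 8.28256×10⁻⁵ = 15.696 K
T = 25.2 + 15.696 = 40.896 °C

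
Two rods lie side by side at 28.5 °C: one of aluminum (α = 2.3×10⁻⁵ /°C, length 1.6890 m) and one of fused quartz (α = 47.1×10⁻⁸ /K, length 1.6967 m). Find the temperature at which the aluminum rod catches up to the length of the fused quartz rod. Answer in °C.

Equal length when α₁L₁ΔT − α₂L₂ΔT = L₂ − L₁ = 7.70×10⁻³ m
α₁L₁ = 3.8847×10⁻⁵, α₂L₂ = 7.991457×10⁻⁷ → Δ(αL) = 3.80478543×10⁻⁵ m/K
ΔT = 7.70×10⁻³ / 3.80478543×10⁻⁵ = 202.377 K, so T = 28.5 + 202.377 = 230.877 °C

T = 230.9 °C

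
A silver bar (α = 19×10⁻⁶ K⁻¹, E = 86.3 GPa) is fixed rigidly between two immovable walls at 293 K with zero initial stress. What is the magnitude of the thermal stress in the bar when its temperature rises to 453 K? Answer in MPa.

σ = 262 MPa

Fully constrained: the free strain ε = αΔT is blocked, so σ = Eε = EαΔT.
|ΔT| = 160 K
σ = 86.3×10⁹ × 19×10⁻⁶ × 160 = 2.62×10⁸ Pa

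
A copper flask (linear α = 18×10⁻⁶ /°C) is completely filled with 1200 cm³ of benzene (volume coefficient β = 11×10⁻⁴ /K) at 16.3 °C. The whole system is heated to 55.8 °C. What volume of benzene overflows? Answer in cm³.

The flask also expands: β_container ≈ 3α = 5.4×10⁻⁵ /K
Net overflow = V₀(β_liq − 3α_cont)ΔT
β − 3α = 1.10×10⁻³ − 5.4×10⁻⁵ = 1.046×10⁻³ /K; ΔT = 39.5 K
ΔV = 1200 × 1.046×10⁻³ × 39.5 = 49.6 cm³

49.6 cm³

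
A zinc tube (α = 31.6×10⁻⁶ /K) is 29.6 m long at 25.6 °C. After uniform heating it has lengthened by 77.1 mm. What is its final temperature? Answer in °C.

T = 108 °C

ΔL = αL₀ΔT ⇒ ΔT = ΔL / (αL₀)
ΔT = 77.1×10⁻³ m / (31.6×10⁻⁶ × 29.6 m) = 82.43 K
T = 25.6 + 82.43 = 108.03 °C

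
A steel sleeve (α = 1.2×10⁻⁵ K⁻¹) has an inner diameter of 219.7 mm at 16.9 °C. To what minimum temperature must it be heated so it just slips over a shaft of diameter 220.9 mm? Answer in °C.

Required Δd = 220.9 − 219.7 = 1.2 mm
Δd = αd₀ΔT ⇒ ΔT = Δd/(αd₀) = 1.2 / (1.2×10⁻⁵ × 219.7) = 455.17 K
T_min = 16.9 + 455.17 = 472.07 °C

T = 472 °C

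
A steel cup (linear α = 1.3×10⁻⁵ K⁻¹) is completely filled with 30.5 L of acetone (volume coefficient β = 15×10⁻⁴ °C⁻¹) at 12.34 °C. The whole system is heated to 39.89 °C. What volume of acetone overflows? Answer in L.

The cup also expands: β_container ≈ 3α = 3.9×10⁻⁵ /K
Net overflow = V₀(β_liq − 3α_cont)ΔT
β − 3α = 1.50×10⁻³ − 3.9×10⁻⁵ = 1.461×10⁻³ /K; ΔT = 27.55 K
ΔV = 30.5 × 1.461×10⁻³ × 27.55 = 1.23 L

1.23 L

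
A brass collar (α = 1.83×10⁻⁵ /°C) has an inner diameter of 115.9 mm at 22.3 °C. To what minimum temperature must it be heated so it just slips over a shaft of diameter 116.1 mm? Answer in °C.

T = 117 °C

Required Δd = 116.1 − 115.9 = 0.2 mm
Δd = αd₀ΔT ⇒ ΔT = Δd/(αd₀) = 0.2 / (1.83×10⁻⁵ × 115.9) = 94.30 K
T_min = 22.3 + 94.30 = 116.60 °C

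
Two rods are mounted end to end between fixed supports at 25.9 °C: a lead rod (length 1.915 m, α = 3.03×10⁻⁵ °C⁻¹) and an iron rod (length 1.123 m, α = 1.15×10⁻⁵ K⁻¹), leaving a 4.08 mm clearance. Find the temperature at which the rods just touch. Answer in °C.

T = 83.4 °C

α₁L₁ = 5.80245×10⁻⁵ m/K, α₂L₂ = 1.29145×10⁻⁵ m/K → total 7.0939×10⁻⁵ m/K
ΔT = g/(α₁L₁+α₂L₂) = 4.08×10⁻³ / 7.0939×10⁻⁵ = 57.514 K
T = 25.9 + 57.514 = 83.414 °C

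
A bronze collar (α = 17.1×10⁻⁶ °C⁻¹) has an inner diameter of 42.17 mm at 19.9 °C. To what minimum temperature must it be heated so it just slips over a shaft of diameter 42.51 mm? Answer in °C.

T = 491 °C

Required Δd = 42.51 − 42.17 = 0.34 mm
Δd = αd₀ΔT ⇒ ΔT = Δd/(αd₀) = 0.34 / (17.1×10⁻⁶ × 42.17) = 471.50 K
T_min = 19.9 + 471.50 = 491.40 °C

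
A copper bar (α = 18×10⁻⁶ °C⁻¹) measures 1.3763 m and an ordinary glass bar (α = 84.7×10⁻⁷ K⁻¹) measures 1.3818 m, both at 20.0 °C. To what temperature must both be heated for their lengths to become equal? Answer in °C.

L₁(1 + α₁ΔT) = L₂(1 + α₂ΔT) ⇒ ΔT = (L₂ − L₁)/(α₁L₁ − α₂L₂)
L₂ − L₁ = 1.3818 − 1.3763 = 5.50×10⁻³ m
α₁L₁ − α₂L₂ = 18×10⁻⁶×1.3763 − 84.7×10⁻⁷×1.3818 = 1.3069554×10⁻⁵ m/K
ΔT = 5.50×10⁻³ / 1.3069554×10⁻⁵ = 420.825 K
T = 20.0 + 420.825 = 440.825 °C

T = 440.8 °C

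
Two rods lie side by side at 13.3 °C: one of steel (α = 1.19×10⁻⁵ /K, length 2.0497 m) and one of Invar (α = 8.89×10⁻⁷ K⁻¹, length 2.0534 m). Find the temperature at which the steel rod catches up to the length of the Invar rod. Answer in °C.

T = 177.3 °C

Equal length when α₁L₁ΔT − α₂L₂ΔT = L₂ − L₁ = 3.70×10⁻³ m
α₁L₁ = 2.439143×10⁻⁵, α₂L₂ = 1.8254726×10⁻⁶ → Δ(αL) = 2.25659574×10⁻⁵ m/K
ΔT = 3.70×10⁻³ / 2.25659574×10⁻⁵ = 163.964 K, so T = 13.3 + 163.964 = 177.264 °C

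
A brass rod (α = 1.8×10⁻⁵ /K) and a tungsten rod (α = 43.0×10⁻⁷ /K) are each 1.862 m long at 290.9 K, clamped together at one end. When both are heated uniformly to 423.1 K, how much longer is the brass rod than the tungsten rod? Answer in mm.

ΔT = 132.2 K
brass: ΔL = 1.8×10⁻⁵ × 1.862 m × 132.2 = 4.4308×10⁻³ m = 4.4308 mm
tungsten: ΔL = 43.0×10⁻⁷ × 1.862 m × 132.2 = 1.0585×10⁻³ m = 1.0585 mm
difference = 4.4308 − 1.0585 = 3.3723 mm

3.37 mm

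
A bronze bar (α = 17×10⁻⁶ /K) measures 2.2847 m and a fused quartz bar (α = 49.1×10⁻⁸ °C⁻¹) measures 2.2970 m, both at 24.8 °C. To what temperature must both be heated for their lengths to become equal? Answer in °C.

T = 351.0 °C

Equal length when α₁L₁ΔT − α₂L₂ΔT = L₂ − L₁ = 1.23×10⁻² m
α₁L₁ = 3.88399×10⁻⁵, α₂L₂ = 1.127827×10⁻⁶ → Δ(αL) = 3.7712073×10⁻⁵ m/K
ΔT = 1.23×10⁻² / 3.7712073×10⁻⁵ = 326.155 K, so T = 24.8 + 326.155 = 350.955 °C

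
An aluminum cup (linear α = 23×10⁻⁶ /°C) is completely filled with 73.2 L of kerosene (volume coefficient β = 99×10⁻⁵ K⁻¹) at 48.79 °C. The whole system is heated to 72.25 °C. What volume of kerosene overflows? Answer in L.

1.58 L

The cup also expands: β_container ≈ 3α = 6.9×10⁻⁵ /K
Net overflow = V₀(β_liq − 3α_cont)ΔT
β − 3α = 9.90×10⁻⁴ − 6.9×10⁻⁵ = 9.21×10⁻⁴ /K; ΔT = 23.46 K
ΔV = 73.2 × 9.21×10⁻⁴ × 23.46 = 1.58 L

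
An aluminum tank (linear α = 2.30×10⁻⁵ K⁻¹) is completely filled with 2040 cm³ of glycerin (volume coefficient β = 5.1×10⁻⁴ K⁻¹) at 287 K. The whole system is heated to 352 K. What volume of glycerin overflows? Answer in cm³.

The tank also expands: β_container ≈ 3α = 6.9×10⁻⁵ /K
Net overflow = V₀(β_liq − 3α_cont)ΔT
β − 3α = 5.10×10⁻⁴ − 6.9×10⁻⁵ = 4.41×10⁻⁴ /K; ΔT = 65 K
ΔV = 2040 × 4.41×10⁻⁴ × 65 = 58.5 cm³

58.5 cm³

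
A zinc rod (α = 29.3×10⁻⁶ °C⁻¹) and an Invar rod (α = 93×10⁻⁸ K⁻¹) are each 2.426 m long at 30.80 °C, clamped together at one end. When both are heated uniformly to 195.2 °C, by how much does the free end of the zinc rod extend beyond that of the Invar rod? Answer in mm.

ΔT = 164.40 K
zinc: ΔL = 29.3×10⁻⁶ × 2.426 m × 164.40 = 1.1686×10⁻² m = 11.686 mm
Invar: ΔL = 93×10⁻⁸ × 2.426 m × 164.40 = 3.7092×10⁻⁴ m = 0.37092 mm
difference = 11.686 − 0.37092 = 11.31508 mm

11.3 mm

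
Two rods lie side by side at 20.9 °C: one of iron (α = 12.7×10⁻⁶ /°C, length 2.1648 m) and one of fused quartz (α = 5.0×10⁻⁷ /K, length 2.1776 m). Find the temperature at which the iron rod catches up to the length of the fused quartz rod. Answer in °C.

T = 505.7 °C

Equal length when α₁L₁ΔT − α₂L₂ΔT = L₂ − L₁ = 1.28×10⁻² m
α₁L₁ = 2.749296×10⁻⁵, α₂L₂ = 1.0888×10⁻⁶ → Δ(αL) = 2.640416×10⁻⁵ m/K
ΔT = 1.28×10⁻² / 2.640416×10⁻⁵ = 484.772 K, so T = 20.9 + 484.772 = 505.672 °C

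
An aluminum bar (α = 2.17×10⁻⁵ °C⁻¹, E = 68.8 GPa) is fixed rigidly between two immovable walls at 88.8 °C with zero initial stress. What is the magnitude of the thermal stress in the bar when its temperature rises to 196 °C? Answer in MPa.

σ = 160 MPa

Fully constrained: the free strain ε = αΔT is blocked, so σ = Eε = EαΔT.
|ΔT| = 107.2 K
σ = 68.8×10⁹ × 2.17×10⁻⁵ × 107.2 = 1.60×10⁸ Pa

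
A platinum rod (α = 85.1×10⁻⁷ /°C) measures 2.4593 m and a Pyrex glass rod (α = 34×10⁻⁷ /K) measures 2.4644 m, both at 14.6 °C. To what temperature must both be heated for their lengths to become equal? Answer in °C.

T = 421.0 °C

Equal length when α₁L₁ΔT − α₂L₂ΔT = L₂ − L₁ = 5.10×10⁻³ m
α₁L₁ = 2.0928643×10⁻⁵, α₂L₂ = 8.37896×10⁻⁶ → Δ(αL) = 1.2549683×10⁻⁵ m/K
ΔT = 5.10×10⁻³ / 1.2549683×10⁻⁵ = 406.385 K, so T = 14.6 + 406.385 = 420.985 °C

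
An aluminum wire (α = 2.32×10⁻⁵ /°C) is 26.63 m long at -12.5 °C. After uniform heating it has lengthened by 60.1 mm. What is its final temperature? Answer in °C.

ΔL = αL₀ΔT ⇒ ΔT = ΔL / (αL₀)
ΔT = 60.1×10⁻³ m / (2.32×10⁻⁵ × 26.63 m) = 97.278 K
T = -12.5 + 97.278 = 84.778 °C

T = 84.8 °C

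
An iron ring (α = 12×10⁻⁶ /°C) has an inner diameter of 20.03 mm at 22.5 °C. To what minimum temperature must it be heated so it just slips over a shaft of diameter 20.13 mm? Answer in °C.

T = 439 °C

Required Δd = 20.13 − 20.03 = 0.10 mm
Δd = αd₀ΔT ⇒ ΔT = Δd/(αd₀) = 0.10 / (12×10⁻⁶ × 20.03) = 416.04 K
T_min = 22.5 + 416.04 = 438.54 °C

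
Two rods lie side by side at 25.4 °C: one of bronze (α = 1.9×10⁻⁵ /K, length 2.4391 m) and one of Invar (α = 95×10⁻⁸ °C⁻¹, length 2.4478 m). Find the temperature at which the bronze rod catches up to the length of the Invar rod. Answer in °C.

L₁(1 + α₁ΔT) = L₂(1 + α₂ΔT) ⇒ ΔT = (L₂ − L₁)/(α₁L₁ − α₂L₂)
L₂ − L₁ = 2.4478 − 2.4391 = 8.70×10⁻³ m
α₁L₁ − α₂L₂ = 1.9×10⁻⁵×2.4391 − 95×10⁻⁸×2.4478 = 4.401749×10⁻⁵ m/K
ΔT = 8.70×10⁻³ / 4.401749×10⁻⁵ = 197.649 K
T = 25.4 + 197.649 = 223.049 °C

T = 223.0 °C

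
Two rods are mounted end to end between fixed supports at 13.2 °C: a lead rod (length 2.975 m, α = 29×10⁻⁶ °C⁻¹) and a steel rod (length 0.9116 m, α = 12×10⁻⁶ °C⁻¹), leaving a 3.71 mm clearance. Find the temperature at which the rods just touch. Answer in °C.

T = 51.4 °C

Gap closes when ΔL₁ + ΔL₂ = 3.71 mm = 3.71×10⁻³ m
(α₁L₁ + α₂L₂)ΔT = g
α₁L₁ + α₂L₂ = 29×10⁻⁶×2.975 + 12×10⁻⁶×0.9116 = 9.72142×10⁻⁵ m/K
ΔT = 3.71×10⁻³ / 9.72142×10⁻⁵ = 38.163 K
T = 13.2 + 38.163 = 51.363 °C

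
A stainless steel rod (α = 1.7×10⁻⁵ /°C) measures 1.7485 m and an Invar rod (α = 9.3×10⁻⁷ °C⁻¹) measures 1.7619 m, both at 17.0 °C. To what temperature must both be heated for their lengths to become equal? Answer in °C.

T = 494.1 °C

Equal length when α₁L₁ΔT − α₂L₂ΔT = L₂ − L₁ = 1.34×10⁻² m
α₁L₁ = 2.97245×10⁻⁵, α₂L₂ = 1.638567×10⁻⁶ → Δ(αL) = 2.8085933×10⁻⁵ m/K
ΔT = 1.34×10⁻² / 2.8085933×10⁻⁵ = 477.107 K, so T = 17.0 + 477.107 = 494.107 °C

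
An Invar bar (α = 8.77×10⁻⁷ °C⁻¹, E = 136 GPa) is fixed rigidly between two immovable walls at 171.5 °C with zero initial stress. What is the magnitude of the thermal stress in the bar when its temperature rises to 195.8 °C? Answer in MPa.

Fully constrained: the free strain ε = αΔT is blocked, so σ = Eε = EαΔT.
|ΔT| = 24.3 K
σ = 136×10⁹ × 8.77×10⁻⁷ × 24.3 = 2.90×10⁶ Pa

σ = 2.90 MPa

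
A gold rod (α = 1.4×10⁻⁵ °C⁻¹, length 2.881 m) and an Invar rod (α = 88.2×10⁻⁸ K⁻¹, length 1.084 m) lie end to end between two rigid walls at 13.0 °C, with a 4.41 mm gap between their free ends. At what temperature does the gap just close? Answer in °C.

T = 120 °C

α₁L₁ = 4.0334×10⁻⁵ m/K, α₂L₂ = 9.56088×10⁻⁷ m/K → total 4.1290088×10⁻⁵ m/K
ΔT = g/(α₁L₁+α₂L₂) = 4.41×10⁻³ / 4.1290088×10⁻⁵ = 106.81 K
T = 13.0 + 106.81 = 119.81 °C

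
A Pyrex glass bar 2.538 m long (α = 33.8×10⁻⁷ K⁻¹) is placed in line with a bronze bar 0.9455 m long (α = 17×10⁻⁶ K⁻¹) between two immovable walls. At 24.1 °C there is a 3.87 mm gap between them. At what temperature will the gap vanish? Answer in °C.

T = 181 °C

α₁L₁ = 8.57844×10⁻⁶ m/K, α₂L₂ = 1.60735×10⁻⁵ m/K → total 2.465194×10⁻⁵ m/K
ΔT = g/(α₁L₁+α₂L₂) = 3.87×10⁻³ / 2.465194×10⁻⁵ = 156.99 K
T = 24.1 + 156.99 = 181.09 °C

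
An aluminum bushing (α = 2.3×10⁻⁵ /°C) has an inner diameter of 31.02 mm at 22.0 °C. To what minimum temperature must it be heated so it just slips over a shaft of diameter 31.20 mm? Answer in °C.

T = 274 °C

Required Δd = 31.20 − 31.02 = 0.18 mm
Δd = αd₀ΔT ⇒ ΔT = Δd/(αd₀) = 0.18 / (2.3×10⁻⁵ × 31.02) = 252.29 K
T_min = 22.0 + 252.29 = 274.29 °C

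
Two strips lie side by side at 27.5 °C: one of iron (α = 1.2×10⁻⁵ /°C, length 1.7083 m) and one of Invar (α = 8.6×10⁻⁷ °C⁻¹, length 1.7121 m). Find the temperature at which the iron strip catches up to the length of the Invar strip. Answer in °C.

L₁(1 + α₁ΔT) = L₂(1 + α₂ΔT) ⇒ ΔT = (L₂ − L₁)/(α₁L₁ − α₂L₂)
L₂ − L₁ = 1.7121 − 1.7083 = 3.80×10⁻³ m
α₁L₁ − α₂L₂ = 1.2×10⁻⁵×1.7083 − 8.6×10⁻⁷×1.7121 = 1.9027194×10⁻⁵ m/K
ΔT = 3.80×10⁻³ / 1.9027194×10⁻⁵ = 199.714 K
T = 27.5 + 199.714 = 227.214 °C

T = 227.2 °C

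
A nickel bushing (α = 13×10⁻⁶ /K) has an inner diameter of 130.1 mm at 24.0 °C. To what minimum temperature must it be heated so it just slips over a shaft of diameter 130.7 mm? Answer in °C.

T = 379 °C

Required Δd = 130.7 − 130.1 = 0.6 mm
Δd = αd₀ΔT ⇒ ΔT = Δd/(αd₀) = 0.6 / (13×10⁻⁶ × 130.1) = 354.76 K
T_min = 24.0 + 354.76 = 378.76 °C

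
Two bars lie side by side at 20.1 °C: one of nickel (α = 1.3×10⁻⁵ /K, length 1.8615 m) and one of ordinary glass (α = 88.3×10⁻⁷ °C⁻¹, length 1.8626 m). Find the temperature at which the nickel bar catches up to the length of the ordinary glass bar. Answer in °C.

T = 162.0 °C

Equal length when α₁L₁ΔT − α₂L₂ΔT = L₂ − L₁ = 1.10×10⁻³ m
α₁L₁ = 2.41995×10⁻⁵, α₂L₂ = 1.6446758×10⁻⁵ → Δ(αL) = 7.752742×10⁻⁶ m/K
ΔT = 1.10×10⁻³ / 7.752742×10⁻⁶ = 141.885 K, so T = 20.1 + 141.885 = 161.985 °C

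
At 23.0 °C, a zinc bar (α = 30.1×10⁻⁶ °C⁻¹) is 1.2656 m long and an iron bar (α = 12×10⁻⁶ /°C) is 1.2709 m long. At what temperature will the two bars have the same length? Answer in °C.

L₁(1 + α₁ΔT) = L₂(1 + α₂ΔT) ⇒ ΔT = (L₂ − L₁)/(α₁L₁ − α₂L₂)
L₂ − L₁ = 1.2709 − 1.2656 = 5.30×10⁻³ m
α₁L₁ − α₂L₂ = 30.1×10⁻⁶×1.2656 − 12×10⁻⁶×1.2709 = 2.284376×10⁻⁵ m/K
ΔT = 5.30×10⁻³ / 2.284376×10⁻⁵ = 232.011 K
T = 23.0 + 232.011 = 255.011 °C

T = 255.0 °C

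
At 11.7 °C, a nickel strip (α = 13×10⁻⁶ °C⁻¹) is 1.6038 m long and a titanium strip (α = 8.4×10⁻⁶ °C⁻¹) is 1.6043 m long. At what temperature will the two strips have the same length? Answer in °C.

Equal length when α₁L₁ΔT − α₂L₂ΔT = L₂ − L₁ = 5.00×10⁻⁴ m
α₁L₁ = 2.08494×10⁻⁵, α₂L₂ = 1.347612×10⁻⁵ → Δ(αL) = 7.37328×10⁻⁶ m/K
ΔT = 5.00×10⁻⁴ / 7.37328×10⁻⁶ = 67.8124 K, so T = 11.7 + 67.8124 = 79.5124 °C

T = 79.51 °C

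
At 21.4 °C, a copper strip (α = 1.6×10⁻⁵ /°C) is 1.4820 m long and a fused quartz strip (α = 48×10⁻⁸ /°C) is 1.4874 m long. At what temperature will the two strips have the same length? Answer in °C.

L₁(1 + α₁ΔT) = L₂(1 + α₂ΔT) ⇒ ΔT = (L₂ − L₁)/(α₁L₁ − α₂L₂)
L₂ − L₁ = 1.4874 − 1.4820 = 5.40×10⁻³ m
α₁L₁ − α₂L₂ = 1.6×10⁻⁵×1.4820 − 48×10⁻⁸×1.4874 = 2.2998048×10⁻⁵ m/K
ΔT = 5.40×10⁻³ / 2.2998048×10⁻⁵ = 234.803 K
T = 21.4 + 234.803 = 256.203 °C

T = 256.2 °C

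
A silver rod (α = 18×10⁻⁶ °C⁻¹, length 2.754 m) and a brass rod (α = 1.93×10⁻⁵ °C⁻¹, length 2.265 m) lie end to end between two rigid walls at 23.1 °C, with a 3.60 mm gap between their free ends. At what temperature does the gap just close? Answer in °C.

α₁L₁ = 4.9572×10⁻⁵ m/K, α₂L₂ = 4.37145×10⁻⁵ m/K → total 9.32865×10⁻⁵ m/K
ΔT = g/(α₁L₁+α₂L₂) = 3.60×10⁻³ / 9.32865×10⁻⁵ = 38.591 K
T = 23.1 + 38.591 = 61.691 °C

T = 61.7 °C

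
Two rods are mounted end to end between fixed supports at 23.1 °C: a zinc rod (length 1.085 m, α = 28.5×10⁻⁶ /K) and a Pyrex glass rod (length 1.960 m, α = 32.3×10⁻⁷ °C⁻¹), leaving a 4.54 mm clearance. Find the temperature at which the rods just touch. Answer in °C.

α₁L₁ = 3.09225×10⁻⁵ m/K, α₂L₂ = 6.3308×10⁻⁶ m/K → total 3.72533×10⁻⁵ m/K
ΔT = g/(α₁L₁+α₂L₂) = 4.54×10⁻³ / 3.72533×10⁻⁵ = 121.87 K
T = 23.1 + 121.87 = 144.97 °C

T = 145 °C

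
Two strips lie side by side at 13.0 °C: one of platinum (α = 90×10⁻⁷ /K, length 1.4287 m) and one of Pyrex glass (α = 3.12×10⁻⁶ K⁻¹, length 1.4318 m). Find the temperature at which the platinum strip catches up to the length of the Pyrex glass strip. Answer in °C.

L₁(1 + α₁ΔT) = L₂(1 + α₂ΔT) ⇒ ΔT = (L₂ − L₁)/(α₁L₁ − α₂L₂)
L₂ − L₁ = 1.4318 − 1.4287 = 3.10×10⁻³ m
α₁L₁ − α₂L₂ = 90×10⁻⁷×1.4287 − 3.12×10⁻⁶×1.4318 = 8.391084×10⁻⁶ m/K
ΔT = 3.10×10⁻³ / 8.391084×10⁻⁶ = 369.440 K
T = 13.0 + 369.440 = 382.440 °C

T = 382.4 °C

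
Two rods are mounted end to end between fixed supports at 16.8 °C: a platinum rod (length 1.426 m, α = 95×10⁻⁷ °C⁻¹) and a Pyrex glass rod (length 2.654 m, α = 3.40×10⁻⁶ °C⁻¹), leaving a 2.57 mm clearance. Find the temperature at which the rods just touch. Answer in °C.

T = 131 °C

Gap closes when ΔL₁ + ΔL₂ = 2.57 mm = 2.57×10⁻³ m
(α₁L₁ + α₂L₂)ΔT = g
α₁L₁ + α₂L₂ = 95×10⁻⁷×1.426 + 3.40×10⁻⁶×2.654 = 2.25706×10⁻⁵ m/K
ΔT = 2.57×10⁻³ / 2.25706×10⁻⁵ = 113.86 K
T = 16.8 + 113.86 = 130.66 °C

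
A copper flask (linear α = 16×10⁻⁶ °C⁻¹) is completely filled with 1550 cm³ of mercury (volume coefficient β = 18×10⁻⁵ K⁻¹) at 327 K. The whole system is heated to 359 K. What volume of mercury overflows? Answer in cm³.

The flask also expands: β_container ≈ 3α = 4.8×10⁻⁵ /K
Net overflow = V₀(β_liq − 3α_cont)ΔT
β − 3α = 1.80×10⁻⁴ − 4.8×10⁻⁵ = 1.32×10⁻⁴ /K; ΔT = 32 K
ΔV = 1550 × 1.32×10⁻⁴ × 32 = 6.55 cm³

6.55 cm³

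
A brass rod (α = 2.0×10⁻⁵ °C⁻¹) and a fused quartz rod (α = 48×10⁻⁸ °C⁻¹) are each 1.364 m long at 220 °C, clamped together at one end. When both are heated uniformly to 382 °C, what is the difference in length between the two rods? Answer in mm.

4.31 mm

ΔT = 162 K
brass: ΔL = 2.0×10⁻⁵ × 1.364 m × 162 = 4.4194×10⁻³ m = 4.4194 mm
fused quartz: ΔL = 48×10⁻⁸ × 1.364 m × 162 = 1.0606×10⁻⁴ m = 0.10606 mm
difference = 4.4194 − 0.10606 = 4.31334 mm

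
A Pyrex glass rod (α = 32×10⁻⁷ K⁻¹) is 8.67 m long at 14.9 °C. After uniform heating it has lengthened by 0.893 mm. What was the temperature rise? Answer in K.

ΔL = αL₀ΔT ⇒ ΔT = ΔL / (αL₀)
ΔT = 0.893×10⁻³ m / (32×10⁻⁷ × 8.67 m) = 32.187 K

ΔT = 32.2 K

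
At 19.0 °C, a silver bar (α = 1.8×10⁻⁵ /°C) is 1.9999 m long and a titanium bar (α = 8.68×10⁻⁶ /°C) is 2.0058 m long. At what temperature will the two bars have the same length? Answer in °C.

T = 336.4 °C

Equal length when α₁L₁ΔT − α₂L₂ΔT = L₂ − L₁ = 5.90×10⁻³ m
α₁L₁ = 3.59982×10⁻⁵, α₂L₂ = 1.7410344×10⁻⁵ → Δ(αL) = 1.8587856×10⁻⁵ m/K
ΔT = 5.90×10⁻³ / 1.8587856×10⁻⁵ = 317.412 K, so T = 19.0 + 317.412 = 336.412 °C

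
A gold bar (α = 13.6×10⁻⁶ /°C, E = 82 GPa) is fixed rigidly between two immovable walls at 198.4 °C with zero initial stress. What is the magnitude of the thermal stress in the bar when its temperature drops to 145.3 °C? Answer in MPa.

σ = 59.2 MPa

Fully constrained: the free strain ε = αΔT is blocked, so σ = Eε = EαΔT.
|ΔT| = 53.1 K
σ = 82.0×10⁹ × 13.6×10⁻⁶ × 53.1 = 5.92×10⁷ Pa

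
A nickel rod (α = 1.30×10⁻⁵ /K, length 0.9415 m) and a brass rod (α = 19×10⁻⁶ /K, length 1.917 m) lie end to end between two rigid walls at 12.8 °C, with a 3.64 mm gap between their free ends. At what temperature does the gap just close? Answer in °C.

Gap closes when ΔL₁ + ΔL₂ = 3.64 mm = 3.64×10⁻³ m
(α₁L₁ + α₂L₂)ΔT = g
α₁L₁ + α₂L₂ = 1.30×10⁻⁵×0.9415 + 19×10⁻⁶×1.917 = 4.86625×10⁻⁵ m/K
ΔT = 3.64×10⁻³ / 4.86625×10⁻⁵ = 74.801 K
T = 12.8 + 74.801 = 87.601 °C

T = 87.6 °C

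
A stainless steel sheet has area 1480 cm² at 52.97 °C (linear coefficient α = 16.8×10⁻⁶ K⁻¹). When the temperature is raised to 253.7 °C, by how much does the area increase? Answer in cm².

ΔA = 9.98 cm²

Area coefficient ≈ 2α; |ΔT| = 200.73 K
ΔA = 2αA₀ΔT = 2(16.8×10⁻⁶)(1480)(200.73) = 9.98 cm²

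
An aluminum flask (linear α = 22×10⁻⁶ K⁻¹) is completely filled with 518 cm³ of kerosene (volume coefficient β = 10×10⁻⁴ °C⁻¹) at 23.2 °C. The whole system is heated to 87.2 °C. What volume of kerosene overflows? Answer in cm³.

31.0 cm³

The flask also expands: β_container ≈ 3α = 6.6×10⁻⁵ /K
Net overflow = V₀(β_liq − 3α_cont)ΔT
β − 3α = 1.00×10⁻³ − 6.6×10⁻⁵ = 9.34×10⁻⁴ /K; ΔT = 64.0 K
ΔV = 518 × 9.34×10⁻⁴ × 64.0 = 31.0 cm³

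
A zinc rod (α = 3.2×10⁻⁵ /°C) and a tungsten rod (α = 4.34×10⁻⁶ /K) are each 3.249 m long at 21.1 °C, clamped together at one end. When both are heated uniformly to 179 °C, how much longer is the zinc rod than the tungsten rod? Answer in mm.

14.2 mm

ΔT = 157.9 K
zinc: ΔL = 3.2×10⁻⁵ × 3.249 m × 157.9 = 1.6417×10⁻² m = 16.417 mm
tungsten: ΔL = 4.34×10⁻⁶ × 3.249 m × 157.9 = 2.2265×10⁻³ m = 2.2265 mm
difference = 16.417 − 2.2265 = 14.1905 mm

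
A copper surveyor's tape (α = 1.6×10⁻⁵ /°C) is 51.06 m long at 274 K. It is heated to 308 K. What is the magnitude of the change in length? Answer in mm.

ΔL = 27.8 mm

|ΔT| = |308 − 274| = 34 K
ΔL = αL₀ΔT = (1.6×10⁻⁵)(51.06)(34) = 2.78×10⁻² m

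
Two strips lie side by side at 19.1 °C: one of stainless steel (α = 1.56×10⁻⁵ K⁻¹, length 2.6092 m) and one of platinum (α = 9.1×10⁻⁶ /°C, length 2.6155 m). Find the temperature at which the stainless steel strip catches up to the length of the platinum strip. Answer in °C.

Equal length when α₁L₁ΔT − α₂L₂ΔT = L₂ − L₁ = 6.30×10⁻³ m
α₁L₁ = 4.070352×10⁻⁵, α₂L₂ = 2.380105×10⁻⁵ → Δ(αL) = 1.690247×10⁻⁵ m/K
ΔT = 6.30×10⁻³ / 1.690247×10⁻⁵ = 372.727 K, so T = 19.1 + 372.727 = 391.827 °C

T = 391.8 °C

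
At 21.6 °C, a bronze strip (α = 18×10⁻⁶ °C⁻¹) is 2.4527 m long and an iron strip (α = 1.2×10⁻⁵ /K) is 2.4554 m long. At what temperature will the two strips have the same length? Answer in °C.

T = 205.5 °C

Equal length when α₁L₁ΔT − α₂L₂ΔT = L₂ − L₁ = 2.70×10⁻³ m
α₁L₁ = 4.41486×10⁻⁵, α₂L₂ = 2.94648×10⁻⁵ → Δ(αL) = 1.46838×10⁻⁵ m/K
ΔT = 2.70×10⁻³ / 1.46838×10⁻⁵ = 183.876 K, so T = 21.6 + 183.876 = 205.476 °C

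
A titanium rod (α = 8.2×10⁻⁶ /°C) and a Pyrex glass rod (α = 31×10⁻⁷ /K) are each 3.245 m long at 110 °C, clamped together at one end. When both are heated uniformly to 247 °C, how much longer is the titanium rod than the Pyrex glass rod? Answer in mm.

ΔT = 137 K
titanium: ΔL = 8.2×10⁻⁶ × 3.245 m × 137 = 3.6454×10⁻³ m = 3.6454 mm
Pyrex glass: ΔL = 31×10⁻⁷ × 3.245 m × 137 = 1.3782×10⁻³ m = 1.3782 mm
difference = 3.6454 − 1.3782 = 2.2672 mm

2.27 mm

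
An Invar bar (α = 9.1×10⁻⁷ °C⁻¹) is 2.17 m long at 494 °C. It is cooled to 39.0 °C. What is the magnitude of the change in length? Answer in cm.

ΔL = 0.0898 cm

|ΔT| = |39.0 − 494| = 455.0 K
ΔL = αL₀ΔT = (9.1×10⁻⁷)(2.17)(455.0) = 8.98×10⁻⁴ m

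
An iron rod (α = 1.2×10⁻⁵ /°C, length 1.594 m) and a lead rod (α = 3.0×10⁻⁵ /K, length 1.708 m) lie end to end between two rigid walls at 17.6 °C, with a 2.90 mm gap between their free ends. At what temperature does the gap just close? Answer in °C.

α₁L₁ = 1.9128×10⁻⁵ m/K, α₂L₂ = 5.124×10⁻⁵ m/K → total 7.0368×10⁻⁵ m/K
ΔT = g/(α₁L₁+α₂L₂) = 2.90×10⁻³ / 7.0368×10⁻⁵ = 41.212 K
T = 17.6 + 41.212 = 58.812 °C

T = 58.8 °C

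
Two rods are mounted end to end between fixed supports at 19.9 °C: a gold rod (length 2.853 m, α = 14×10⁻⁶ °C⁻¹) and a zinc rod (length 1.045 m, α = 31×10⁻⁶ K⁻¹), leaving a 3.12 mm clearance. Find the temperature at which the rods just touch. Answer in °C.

Gap closes when ΔL₁ + ΔL₂ = 3.12 mm = 3.12×10⁻³ m
(α₁L₁ + α₂L₂)ΔT = g
α₁L₁ + α₂L₂ = 14×10⁻⁶×2.853 + 31×10⁻⁶×1.045 = 7.2337×10⁻⁵ m/K
ΔT = 3.12×10⁻³ / 7.2337×10⁻⁵ = 43.131 K
T = 19.9 + 43.131 = 63.031 °C

T = 63.0 °C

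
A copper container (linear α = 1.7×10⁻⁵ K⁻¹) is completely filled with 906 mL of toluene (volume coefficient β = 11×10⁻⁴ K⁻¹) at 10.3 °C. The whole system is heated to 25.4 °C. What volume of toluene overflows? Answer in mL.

14.4 mL

The container also expands: β_container ≈ 3α = 5.1×10⁻⁵ /K
Net overflow = V₀(β_liq − 3α_cont)ΔT
β − 3α = 1.10×10⁻³ − 5.1×10⁻⁵ = 1.049×10⁻³ /K; ΔT = 15.1 K
ΔV = 906 × 1.049×10⁻³ × 15.1 = 14.4 mL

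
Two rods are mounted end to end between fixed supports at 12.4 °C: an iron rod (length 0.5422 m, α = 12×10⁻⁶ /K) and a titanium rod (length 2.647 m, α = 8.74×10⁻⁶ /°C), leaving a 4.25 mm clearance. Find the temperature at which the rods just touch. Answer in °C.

T = 156 °C

α₁L₁ = 6.5064×10⁻⁶ m/K, α₂L₂ = 2.313478×10⁻⁵ m/K → total 2.964118×10⁻⁵ m/K
ΔT = g/(α₁L₁+α₂L₂) = 4.25×10⁻³ / 2.964118×10⁻⁵ = 143.38 K
T = 12.4 + 143.38 = 155.78 °C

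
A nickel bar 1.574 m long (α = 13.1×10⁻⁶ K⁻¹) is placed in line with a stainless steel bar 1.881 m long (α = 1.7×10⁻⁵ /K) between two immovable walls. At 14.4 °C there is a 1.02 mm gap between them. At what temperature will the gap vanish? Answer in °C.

Gap closes when ΔL₁ + ΔL₂ = 1.02 mm = 1.02×10⁻³ m
(α₁L₁ + α₂L₂)ΔT = g
α₁L₁ + α₂L₂ = 13.1×10⁻⁶×1.574 + 1.7×10⁻⁵×1.881 = 5.25964×10⁻⁵ m/K
ΔT = 1.02×10⁻³ / 5.25964×10⁻⁵ = 19.393 K
T = 14.4 + 19.393 = 33.793 °C

T = 33.8 °C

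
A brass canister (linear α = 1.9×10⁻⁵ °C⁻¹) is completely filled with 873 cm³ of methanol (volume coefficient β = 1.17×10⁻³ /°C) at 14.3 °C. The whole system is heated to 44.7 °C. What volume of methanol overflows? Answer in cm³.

The canister also expands: β_container ≈ 3α = 5.7×10⁻⁵ /K
Net overflow = V₀(β_liq − 3α_cont)ΔT
β − 3α = 1.17×10⁻³ − 5.7×10⁻⁵ = 1.113×10⁻³ /K; ΔT = 30.4 K
ΔV = 873 × 1.113×10⁻³ × 30.4 = 29.5 cm³

29.5 cm³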